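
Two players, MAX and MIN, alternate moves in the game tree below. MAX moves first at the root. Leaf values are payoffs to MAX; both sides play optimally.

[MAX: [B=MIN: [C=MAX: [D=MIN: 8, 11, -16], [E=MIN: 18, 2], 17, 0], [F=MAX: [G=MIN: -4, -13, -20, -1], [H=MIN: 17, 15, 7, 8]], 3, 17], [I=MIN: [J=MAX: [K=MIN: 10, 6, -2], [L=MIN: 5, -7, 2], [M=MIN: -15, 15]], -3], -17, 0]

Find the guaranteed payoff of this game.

3

D (MIN): min(8, 11, -16) = -16
E (MIN): min(18, 2) = 2
C (MAX): max(-16, 2, 17, 0) = 17
G (MIN): min(-4, -13, -20, -1) = -20
H (MIN): min(17, 15, 7, 8) = 7
F (MAX): max(-20, 7) = 7
B (MIN): min(17, 7, 3, 17) = 3
K (MIN): min(10, 6, -2) = -2
L (MIN): min(5, -7, 2) = -7
M (MIN): min(-15, 15) = -15
J (MAX): max(-2, -7, -15) = -2
I (MIN): min(-2, -3) = -3
Root (MAX): max(3, -3, -17, 0) = 3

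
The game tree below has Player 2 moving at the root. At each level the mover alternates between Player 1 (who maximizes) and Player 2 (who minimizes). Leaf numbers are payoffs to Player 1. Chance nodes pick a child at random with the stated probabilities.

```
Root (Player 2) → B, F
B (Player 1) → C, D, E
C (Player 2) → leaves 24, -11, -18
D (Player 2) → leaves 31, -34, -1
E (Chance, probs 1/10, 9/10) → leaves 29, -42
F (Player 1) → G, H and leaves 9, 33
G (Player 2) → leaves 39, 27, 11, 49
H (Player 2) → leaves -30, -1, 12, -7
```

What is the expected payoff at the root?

C (Player 2): min(24, -11, -18) = -18
D (Player 2): min(31, -34, -1) = -34
E (Chance): 1/10·29 + 9/10·-42 = -34.9
B (Player 1): max(-18, -34, -34.9) = -18
G (Player 2): min(39, 27, 11, 49) = 11
H (Player 2): min(-30, -1, 12, -7) = -30
F (Player 1): max(11, -30, 9, 33) = 33
Root (Player 2): min(-18, 33) = -18

-18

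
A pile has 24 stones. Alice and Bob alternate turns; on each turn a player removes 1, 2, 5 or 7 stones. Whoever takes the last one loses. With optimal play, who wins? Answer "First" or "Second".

First

Positions where the player to move wins (W) vs loses (L):
i:   0  1  2  3  4  5  6  7  8  9 10 11 12 13 14 15 16 17 18 19 20 21 22 23 24
     W  L  W  W  L  W  W  L  W  W  L  W  W  L  W  W  L  W  W  L  W  W  L  W  W
Position 24 is W, so the first player wins.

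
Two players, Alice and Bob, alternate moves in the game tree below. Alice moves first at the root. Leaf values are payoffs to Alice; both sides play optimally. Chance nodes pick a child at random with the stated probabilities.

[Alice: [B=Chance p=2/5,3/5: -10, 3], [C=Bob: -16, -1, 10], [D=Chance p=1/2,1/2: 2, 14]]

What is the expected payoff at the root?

8

B (Chance): 2/5·-10 + 3/5·3 = -2.2
C (Bob): min(-16, -1, 10) = -16
D (Chance): 1/2·2 + 1/2·14 = 8
Root (Alice): max(-2.2, -16, 8) = 8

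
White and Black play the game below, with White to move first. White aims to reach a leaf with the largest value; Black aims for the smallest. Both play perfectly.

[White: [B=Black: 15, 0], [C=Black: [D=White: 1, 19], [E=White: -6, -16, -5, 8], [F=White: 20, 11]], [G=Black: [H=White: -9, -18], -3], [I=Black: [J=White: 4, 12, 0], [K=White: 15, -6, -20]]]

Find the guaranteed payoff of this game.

12

B (Black): min(15, 0) = 0
D (White): max(1, 19) = 19
E (White): max(-6, -16, -5, 8) = 8
F (White): max(20, 11) = 20
C (Black): min(19, 8, 20) = 8
H (White): max(-9, -18) = -9
G (Black): min(-9, -3) = -9
J (White): max(4, 12, 0) = 12
K (White): max(15, -6, -20) = 15
I (Black): min(12, 15) = 12
Root (White): max(0, 8, -9, 12) = 12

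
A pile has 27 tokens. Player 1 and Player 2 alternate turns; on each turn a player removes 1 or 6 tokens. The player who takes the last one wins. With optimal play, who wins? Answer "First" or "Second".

i:   0  1  2  3  4  5  6  7  8  9 10 11 12 13 14 15 16 17 18 19 20 21 22 23 24 25 26 27
     L  W  L  W  L  W  W  L  W  L  W  L  W  W  L  W  L  W  L  W  W  L  W  L  W  L  W  W
Position 27 is W, so the first player wins.

First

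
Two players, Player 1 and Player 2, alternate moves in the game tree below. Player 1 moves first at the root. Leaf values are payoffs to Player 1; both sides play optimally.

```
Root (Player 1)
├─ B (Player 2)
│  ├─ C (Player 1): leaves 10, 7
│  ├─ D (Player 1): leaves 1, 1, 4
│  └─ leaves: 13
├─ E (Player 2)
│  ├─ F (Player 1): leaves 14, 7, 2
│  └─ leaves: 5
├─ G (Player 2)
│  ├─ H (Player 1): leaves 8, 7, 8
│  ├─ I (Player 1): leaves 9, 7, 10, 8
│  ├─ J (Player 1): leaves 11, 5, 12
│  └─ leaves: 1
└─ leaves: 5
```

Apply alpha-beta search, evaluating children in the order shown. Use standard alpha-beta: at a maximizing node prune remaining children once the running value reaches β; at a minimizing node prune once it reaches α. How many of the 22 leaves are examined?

C [α=-∞,β=+∞]: v=10
D [α=-∞,β=10]: v=4
B [α=-∞,β=+∞]: v=4
F [α=4,β=+∞]: v=14
E [α=4,β=+∞]: v=5
H [α=5,β=+∞]: v=8
I [α=5,β=8]: v=9 after child 1 ≥ β → β-cutoff, skip 3
J [α=5,β=8]: v=11 after child 1 ≥ β → β-cutoff, skip 2
G [α=5,β=+∞]: v=1
Root [α=-∞,β=+∞]: v=5
Leaves evaluated: 17 of 22.

17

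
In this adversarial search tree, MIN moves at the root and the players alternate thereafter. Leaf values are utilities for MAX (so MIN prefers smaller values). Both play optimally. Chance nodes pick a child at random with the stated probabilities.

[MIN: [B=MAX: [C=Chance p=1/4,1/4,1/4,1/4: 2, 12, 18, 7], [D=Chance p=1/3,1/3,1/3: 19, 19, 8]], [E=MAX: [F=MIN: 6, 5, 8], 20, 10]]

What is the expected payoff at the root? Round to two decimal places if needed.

C (Chance): 1/4·2 + 1/4·12 + 1/4·18 + 1/4·7 = 9.75
D (Chance): 1/3·19 + 1/3·19 + 1/3·8 = 15.33
B (MAX): max(9.75, 15.33) = 15.33
F (MIN): min(6, 5, 8) = 5
E (MAX): max(5, 20, 10) = 20
Root (MIN): min(15.33, 20) = 15.33

15.33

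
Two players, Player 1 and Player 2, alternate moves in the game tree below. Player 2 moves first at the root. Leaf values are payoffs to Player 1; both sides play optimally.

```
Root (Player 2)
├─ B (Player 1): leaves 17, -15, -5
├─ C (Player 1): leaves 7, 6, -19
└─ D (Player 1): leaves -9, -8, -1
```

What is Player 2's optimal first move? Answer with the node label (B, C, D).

B (Player 1): max(17, -15, -5) = 17
C (Player 1): max(7, 6, -19) = 7
D (Player 1): max(-9, -8, -1) = -1
Root (Player 2): min(17, 7, -1) = -1
Player 2 picks the child with the lowest value: D (value -1).

D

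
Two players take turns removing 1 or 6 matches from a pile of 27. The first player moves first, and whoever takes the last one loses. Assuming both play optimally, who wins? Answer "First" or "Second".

i:   0  1  2  3  4  5  6  7  8  9 10 11 12 13 14 15 16 17 18 19 20 21 22 23 24 25 26 27
     W  L  W  L  W  L  W  W  L  W  L  W  L  W  W  L  W  L  W  L  W  W  L  W  L  W  L  W
Position 27 is W, so the first player wins.

First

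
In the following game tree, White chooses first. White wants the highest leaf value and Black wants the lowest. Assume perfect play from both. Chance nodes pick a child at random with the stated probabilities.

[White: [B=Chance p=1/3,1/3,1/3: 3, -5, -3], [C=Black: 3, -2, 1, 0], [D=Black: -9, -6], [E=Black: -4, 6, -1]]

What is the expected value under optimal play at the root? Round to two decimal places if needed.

-1.67

B (Chance): 1/3·3 + 1/3·-5 + 1/3·-3 = -1.67
C (Black): min(3, -2, 1, 0) = -2
D (Black): min(-9, -6) = -9
E (Black): min(-4, 6, -1) = -4
Root (White): max(-1.67, -2, -9, -4) = -1.67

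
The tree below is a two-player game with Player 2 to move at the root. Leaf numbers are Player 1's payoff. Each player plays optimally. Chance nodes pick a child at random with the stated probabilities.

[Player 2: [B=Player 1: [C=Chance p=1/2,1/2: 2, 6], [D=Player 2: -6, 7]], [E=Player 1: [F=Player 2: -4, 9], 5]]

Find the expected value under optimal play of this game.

4

C (Chance): 1/2·2 + 1/2·6 = 4
D (Player 2): min(-6, 7) = -6
B (Player 1): max(4, -6) = 4
F (Player 2): min(-4, 9) = -4
E (Player 1): max(-4, 5) = 5
Root (Player 2): min(4, 5) = 4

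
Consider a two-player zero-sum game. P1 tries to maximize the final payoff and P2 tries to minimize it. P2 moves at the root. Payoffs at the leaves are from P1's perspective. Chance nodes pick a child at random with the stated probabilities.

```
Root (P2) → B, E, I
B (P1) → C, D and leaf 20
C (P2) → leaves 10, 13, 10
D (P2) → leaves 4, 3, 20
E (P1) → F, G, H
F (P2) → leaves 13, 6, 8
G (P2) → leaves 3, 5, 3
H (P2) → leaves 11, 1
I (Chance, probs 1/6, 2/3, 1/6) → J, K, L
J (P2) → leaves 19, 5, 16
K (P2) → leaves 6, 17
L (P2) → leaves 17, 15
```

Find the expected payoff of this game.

C (P2): min(10, 13, 10) = 10
D (P2): min(4, 3, 20) = 3
B (P1): max(10, 3, 20) = 20
F (P2): min(13, 6, 8) = 6
G (P2): min(3, 5, 3) = 3
H (P2): min(11, 1) = 1
E (P1): max(6, 3, 1) = 6
J (P2): min(19, 5, 16) = 5
K (P2): min(6, 17) = 6
L (P2): min(17, 15) = 15
I (Chance): 1/6·5 + 2/3·6 + 1/6·15 = 7.33
Root (P2): min(20, 6, 7.33) = 6

6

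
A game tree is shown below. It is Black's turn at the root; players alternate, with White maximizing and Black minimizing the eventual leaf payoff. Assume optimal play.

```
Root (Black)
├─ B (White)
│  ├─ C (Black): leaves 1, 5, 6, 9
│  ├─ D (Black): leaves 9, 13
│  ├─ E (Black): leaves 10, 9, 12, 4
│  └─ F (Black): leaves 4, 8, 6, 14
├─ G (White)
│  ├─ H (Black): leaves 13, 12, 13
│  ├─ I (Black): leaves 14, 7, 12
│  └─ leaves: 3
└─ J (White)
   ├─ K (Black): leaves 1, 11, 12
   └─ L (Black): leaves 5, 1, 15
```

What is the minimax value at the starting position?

C (Black): min(1, 5, 6, 9) = 1
D (Black): min(9, 13) = 9
E (Black): min(10, 9, 12, 4) = 4
F (Black): min(4, 8, 6, 14) = 4
B (White): max(1, 9, 4, 4) = 9
H (Black): min(13, 12, 13) = 12
I (Black): min(14, 7, 12) = 7
G (White): max(12, 7, 3) = 12
K (Black): min(1, 11, 12) = 1
L (Black): min(5, 1, 15) = 1
J (White): max(1, 1) = 1
Root (Black): min(9, 12, 1) = 1

1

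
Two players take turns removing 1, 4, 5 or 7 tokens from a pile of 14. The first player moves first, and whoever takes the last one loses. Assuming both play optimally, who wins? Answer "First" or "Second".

First

i:   0  1  2  3  4  5  6  7  8  9 10 11 12 13 14
     W  L  W  L  W  W  W  W  W  L  W  L  W  W  W
Position 14 is W, so the first player wins.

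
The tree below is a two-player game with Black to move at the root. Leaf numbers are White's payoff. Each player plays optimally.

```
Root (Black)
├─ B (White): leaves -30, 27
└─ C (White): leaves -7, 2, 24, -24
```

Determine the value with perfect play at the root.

24

B (White): max(-30, 27) = 27
C (White): max(-7, 2, 24, -24) = 24
Root (Black): min(27, 24) = 24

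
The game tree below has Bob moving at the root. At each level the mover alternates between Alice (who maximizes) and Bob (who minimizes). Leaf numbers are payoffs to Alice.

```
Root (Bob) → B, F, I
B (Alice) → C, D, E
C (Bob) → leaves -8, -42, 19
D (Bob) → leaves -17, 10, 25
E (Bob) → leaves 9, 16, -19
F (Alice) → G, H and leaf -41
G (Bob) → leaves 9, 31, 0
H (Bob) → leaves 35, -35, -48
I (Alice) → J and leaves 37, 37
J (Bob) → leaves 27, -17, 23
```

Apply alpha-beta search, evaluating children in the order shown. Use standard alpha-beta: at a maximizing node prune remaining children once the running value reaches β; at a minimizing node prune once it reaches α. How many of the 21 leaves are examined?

C [α=-∞,β=+∞]: v=-42
D [α=-42,β=+∞]: v=-17
E [α=-17,β=+∞]: v=-19
B [α=-∞,β=+∞]: v=-17
G [α=-∞,β=-17]: v=0
F [α=-∞,β=-17]: v=0 after child 1 ≥ β → β-cutoff, skip 2
J [α=-∞,β=-17]: v=-17
I [α=-∞,β=-17]: v=-17 after child 1 ≥ β → β-cutoff, skip 2
Root [α=-∞,β=+∞]: v=-17
Leaves evaluated: 15 of 21.

15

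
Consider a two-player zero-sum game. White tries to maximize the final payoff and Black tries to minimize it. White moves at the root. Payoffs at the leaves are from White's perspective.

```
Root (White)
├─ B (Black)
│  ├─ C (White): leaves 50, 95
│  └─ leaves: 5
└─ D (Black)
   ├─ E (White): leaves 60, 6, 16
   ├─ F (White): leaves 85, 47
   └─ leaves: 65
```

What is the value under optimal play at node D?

60

E: max(60, 6, 16) = 60
F: max(85, 47) = 85
D: min(60, 85, 65) = 60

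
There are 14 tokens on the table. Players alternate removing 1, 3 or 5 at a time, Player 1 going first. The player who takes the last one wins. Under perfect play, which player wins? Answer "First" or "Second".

Second

i:   0  1  2  3  4  5  6  7  8  9 10 11 12 13 14
     L  W  L  W  L  W  L  W  L  W  L  W  L  W  L
Position 14 is L, so the second player wins.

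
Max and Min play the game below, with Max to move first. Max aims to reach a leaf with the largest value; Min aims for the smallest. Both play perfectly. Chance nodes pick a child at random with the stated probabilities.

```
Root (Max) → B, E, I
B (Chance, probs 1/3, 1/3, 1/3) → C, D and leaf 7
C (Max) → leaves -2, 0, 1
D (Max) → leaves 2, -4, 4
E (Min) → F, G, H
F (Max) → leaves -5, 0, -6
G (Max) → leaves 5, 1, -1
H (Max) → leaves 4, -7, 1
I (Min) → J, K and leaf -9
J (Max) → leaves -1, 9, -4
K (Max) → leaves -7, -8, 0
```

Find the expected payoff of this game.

4

C (Max): max(-2, 0, 1) = 1
D (Max): max(2, -4, 4) = 4
B (Chance): 1/3·1 + 1/3·4 + 1/3·7 = 4
F (Max): max(-5, 0, -6) = 0
G (Max): max(5, 1, -1) = 5
H (Max): max(4, -7, 1) = 4
E (Min): min(0, 5, 4) = 0
J (Max): max(-1, 9, -4) = 9
K (Max): max(-7, -8, 0) = 0
I (Min): min(9, 0, -9) = -9
Root (Max): max(4, 0, -9) = 4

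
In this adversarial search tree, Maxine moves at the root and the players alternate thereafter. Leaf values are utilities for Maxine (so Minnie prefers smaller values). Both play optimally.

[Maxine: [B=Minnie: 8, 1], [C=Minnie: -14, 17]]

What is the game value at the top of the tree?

B (Minnie): min(8, 1) = 1
C (Minnie): min(-14, 17) = -14
Root (Maxine): max(1, -14) = 1

1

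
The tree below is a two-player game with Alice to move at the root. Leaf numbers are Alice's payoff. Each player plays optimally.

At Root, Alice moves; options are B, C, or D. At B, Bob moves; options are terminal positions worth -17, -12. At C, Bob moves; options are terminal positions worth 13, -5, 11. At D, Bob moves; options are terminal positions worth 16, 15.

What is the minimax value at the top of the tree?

B (Bob): min(-17, -12) = -17
C (Bob): min(13, -5, 11) = -5
D (Bob): min(16, 15) = 15
Root (Alice): max(-17, -5, 15) = 15

15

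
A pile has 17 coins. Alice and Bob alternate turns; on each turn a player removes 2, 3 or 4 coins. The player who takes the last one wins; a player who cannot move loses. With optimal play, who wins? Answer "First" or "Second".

First

W/L table (W = player to move can force a win):
i:   0  1  2  3  4  5  6  7  8  9 10 11 12 13 14 15 16 17
     L  L  W  W  W  W  L  L  W  W  W  W  L  L  W  W  W  W
Position 17 is W, so the first player wins.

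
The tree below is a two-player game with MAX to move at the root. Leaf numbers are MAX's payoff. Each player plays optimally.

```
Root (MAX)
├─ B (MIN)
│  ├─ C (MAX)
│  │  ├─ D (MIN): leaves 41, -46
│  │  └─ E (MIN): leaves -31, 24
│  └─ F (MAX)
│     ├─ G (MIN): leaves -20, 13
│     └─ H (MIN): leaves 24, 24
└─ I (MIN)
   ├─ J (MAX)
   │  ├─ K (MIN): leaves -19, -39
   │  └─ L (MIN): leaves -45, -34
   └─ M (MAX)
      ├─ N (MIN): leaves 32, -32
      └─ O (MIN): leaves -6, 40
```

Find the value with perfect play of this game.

D (MIN): min(41, -46) = -46
E (MIN): min(-31, 24) = -31
C (MAX): max(-46, -31) = -31
G (MIN): min(-20, 13) = -20
H (MIN): min(24, 24) = 24
F (MAX): max(-20, 24) = 24
B (MIN): min(-31, 24) = -31
K (MIN): min(-19, -39) = -39
L (MIN): min(-45, -34) = -45
J (MAX): max(-39, -45) = -39
N (MIN): min(32, -32) = -32
O (MIN): min(-6, 40) = -6
M (MAX): max(-32, -6) = -6
I (MIN): min(-39, -6) = -39
Root (MAX): max(-31, -39) = -31

-31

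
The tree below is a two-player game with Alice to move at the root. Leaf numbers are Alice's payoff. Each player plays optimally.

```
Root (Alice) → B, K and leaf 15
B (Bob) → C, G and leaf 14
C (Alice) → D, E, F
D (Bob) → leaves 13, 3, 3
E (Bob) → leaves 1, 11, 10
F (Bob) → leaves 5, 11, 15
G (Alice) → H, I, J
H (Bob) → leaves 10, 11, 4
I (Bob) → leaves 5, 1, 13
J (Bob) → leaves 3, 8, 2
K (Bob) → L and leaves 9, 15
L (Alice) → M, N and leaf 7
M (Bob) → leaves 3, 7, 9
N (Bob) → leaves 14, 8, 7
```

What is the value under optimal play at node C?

D: min(13, 3, 3) = 3
E: min(1, 11, 10) = 1
F: min(5, 11, 15) = 5
C: max(3, 1, 5) = 5

5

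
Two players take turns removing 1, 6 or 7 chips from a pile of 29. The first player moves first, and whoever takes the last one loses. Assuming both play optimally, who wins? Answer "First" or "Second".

Second

i:   0  1  2  3  4  5  6  7  8  9 10 11 12 13 14 15 16 17 18 19 20 21 22 23 24 25 26 27 28 29
     W  L  W  L  W  L  W  W  W  W  W  W  W  L  W  L  W  L  W  W  W  W  W  W  W  L  W  L  W  L
Position 29 is L, so the second player wins.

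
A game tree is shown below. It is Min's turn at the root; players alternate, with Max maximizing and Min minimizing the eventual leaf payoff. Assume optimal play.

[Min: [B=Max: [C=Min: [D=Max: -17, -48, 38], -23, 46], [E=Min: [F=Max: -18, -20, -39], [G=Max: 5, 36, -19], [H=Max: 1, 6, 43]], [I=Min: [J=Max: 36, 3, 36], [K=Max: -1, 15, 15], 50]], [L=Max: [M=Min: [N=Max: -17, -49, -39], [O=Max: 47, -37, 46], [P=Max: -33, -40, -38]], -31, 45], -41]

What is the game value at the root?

D (Max): max(-17, -48, 38) = 38
C (Min): min(38, -23, 46) = -23
F (Max): max(-18, -20, -39) = -18
G (Max): max(5, 36, -19) = 36
H (Max): max(1, 6, 43) = 43
E (Min): min(-18, 36, 43) = -18
J (Max): max(36, 3, 36) = 36
K (Max): max(-1, 15, 15) = 15
I (Min): min(36, 15, 50) = 15
B (Max): max(-23, -18, 15) = 15
N (Max): max(-17, -49, -39) = -17
O (Max): max(47, -37, 46) = 47
P (Max): max(-33, -40, -38) = -33
M (Min): min(-17, 47, -33) = -33
L (Max): max(-33, -31, 45) = 45
Root (Min): min(15, 45, -41) = -41

-41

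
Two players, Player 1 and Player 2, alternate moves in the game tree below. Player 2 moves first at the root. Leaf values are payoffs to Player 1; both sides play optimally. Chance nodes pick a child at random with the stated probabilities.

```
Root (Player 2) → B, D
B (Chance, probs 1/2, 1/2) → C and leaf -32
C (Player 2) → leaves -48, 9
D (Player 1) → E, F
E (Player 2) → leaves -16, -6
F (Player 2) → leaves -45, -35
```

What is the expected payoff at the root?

C (Player 2): min(-48, 9) = -48
B (Chance): 1/2·-48 + 1/2·-32 = -40
E (Player 2): min(-16, -6) = -16
F (Player 2): min(-45, -35) = -45
D (Player 1): max(-16, -45) = -16
Root (Player 2): min(-40, -16) = -40

-40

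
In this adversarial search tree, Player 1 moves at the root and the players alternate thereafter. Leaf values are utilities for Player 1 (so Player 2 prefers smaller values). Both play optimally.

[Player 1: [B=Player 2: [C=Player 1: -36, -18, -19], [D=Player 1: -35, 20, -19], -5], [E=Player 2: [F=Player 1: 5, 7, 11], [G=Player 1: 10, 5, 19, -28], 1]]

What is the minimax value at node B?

C: max(-36, -18, -19) = -18
D: max(-35, 20, -19) = 20
B: min(-18, 20, -5) = -18

-18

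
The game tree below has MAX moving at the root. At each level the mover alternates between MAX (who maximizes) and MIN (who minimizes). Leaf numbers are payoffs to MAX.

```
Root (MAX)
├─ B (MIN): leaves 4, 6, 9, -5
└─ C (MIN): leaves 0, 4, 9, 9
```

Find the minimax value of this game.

B (MIN): min(4, 6, 9, -5) = -5
C (MIN): min(0, 4, 9, 9) = 0
Root (MAX): max(-5, 0) = 0

0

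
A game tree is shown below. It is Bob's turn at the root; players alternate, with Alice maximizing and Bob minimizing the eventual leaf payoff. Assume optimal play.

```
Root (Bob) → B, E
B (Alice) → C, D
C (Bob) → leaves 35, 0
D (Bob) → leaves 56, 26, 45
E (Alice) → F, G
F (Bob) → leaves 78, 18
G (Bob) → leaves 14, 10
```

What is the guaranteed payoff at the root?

18

C (Bob): min(35, 0) = 0
D (Bob): min(56, 26, 45) = 26
B (Alice): max(0, 26) = 26
F (Bob): min(78, 18) = 18
G (Bob): min(14, 10) = 10
E (Alice): max(18, 10) = 18
Root (Bob): min(26, 18) = 18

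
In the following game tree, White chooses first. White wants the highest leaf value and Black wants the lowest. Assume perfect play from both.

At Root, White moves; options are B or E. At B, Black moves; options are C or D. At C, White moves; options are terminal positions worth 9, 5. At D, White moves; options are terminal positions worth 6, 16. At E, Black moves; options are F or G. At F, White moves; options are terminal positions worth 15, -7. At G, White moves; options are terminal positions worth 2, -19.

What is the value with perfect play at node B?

9

C: max(9, 5) = 9
D: max(6, 16) = 16
B: min(9, 16) = 9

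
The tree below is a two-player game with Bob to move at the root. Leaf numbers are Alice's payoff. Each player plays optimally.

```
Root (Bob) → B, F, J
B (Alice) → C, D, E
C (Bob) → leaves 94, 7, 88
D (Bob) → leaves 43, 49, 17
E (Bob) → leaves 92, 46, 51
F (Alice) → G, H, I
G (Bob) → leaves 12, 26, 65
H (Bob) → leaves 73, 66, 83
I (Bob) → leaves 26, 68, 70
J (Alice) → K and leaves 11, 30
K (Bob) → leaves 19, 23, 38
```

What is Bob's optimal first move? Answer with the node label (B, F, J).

J

C (Bob): min(94, 7, 88) = 7
D (Bob): min(43, 49, 17) = 17
E (Bob): min(92, 46, 51) = 46
B (Alice): max(7, 17, 46) = 46
G (Bob): min(12, 26, 65) = 12
H (Bob): min(73, 66, 83) = 66
I (Bob): min(26, 68, 70) = 26
F (Alice): max(12, 66, 26) = 66
K (Bob): min(19, 23, 38) = 19
J (Alice): max(19, 11, 30) = 30
Root (Bob): min(46, 66, 30) = 30
Bob picks the child with the lowest value: J (value 30).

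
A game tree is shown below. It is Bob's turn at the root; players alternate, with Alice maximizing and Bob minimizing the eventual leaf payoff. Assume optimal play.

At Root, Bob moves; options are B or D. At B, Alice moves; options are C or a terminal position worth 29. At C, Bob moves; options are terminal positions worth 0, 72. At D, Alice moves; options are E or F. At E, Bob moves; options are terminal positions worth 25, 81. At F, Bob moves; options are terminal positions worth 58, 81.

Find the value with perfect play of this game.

C (Bob): min(0, 72) = 0
B (Alice): max(0, 29) = 29
E (Bob): min(25, 81) = 25
F (Bob): min(58, 81) = 58
D (Alice): max(25, 58) = 58
Root (Bob): min(29, 58) = 29

29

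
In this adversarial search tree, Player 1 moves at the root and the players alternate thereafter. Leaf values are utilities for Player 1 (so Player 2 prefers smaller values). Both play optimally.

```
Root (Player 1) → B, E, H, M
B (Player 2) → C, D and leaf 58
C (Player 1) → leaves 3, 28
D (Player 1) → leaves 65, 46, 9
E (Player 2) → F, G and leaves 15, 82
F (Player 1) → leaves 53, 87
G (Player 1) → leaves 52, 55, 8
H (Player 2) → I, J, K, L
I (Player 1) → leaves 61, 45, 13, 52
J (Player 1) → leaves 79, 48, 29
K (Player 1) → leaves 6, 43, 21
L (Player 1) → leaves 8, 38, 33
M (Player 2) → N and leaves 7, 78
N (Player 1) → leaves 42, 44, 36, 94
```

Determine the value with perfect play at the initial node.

C (Player 1): max(3, 28) = 28
D (Player 1): max(65, 46, 9) = 65
B (Player 2): min(28, 65, 58) = 28
F (Player 1): max(53, 87) = 87
G (Player 1): max(52, 55, 8) = 55
E (Player 2): min(87, 55, 15, 82) = 15
I (Player 1): max(61, 45, 13, 52) = 61
J (Player 1): max(79, 48, 29) = 79
K (Player 1): max(6, 43, 21) = 43
L (Player 1): max(8, 38, 33) = 38
H (Player 2): min(61, 79, 43, 38) = 38
N (Player 1): max(42, 44, 36, 94) = 94
M (Player 2): min(94, 7, 78) = 7
Root (Player 1): max(28, 15, 38, 7) = 38

38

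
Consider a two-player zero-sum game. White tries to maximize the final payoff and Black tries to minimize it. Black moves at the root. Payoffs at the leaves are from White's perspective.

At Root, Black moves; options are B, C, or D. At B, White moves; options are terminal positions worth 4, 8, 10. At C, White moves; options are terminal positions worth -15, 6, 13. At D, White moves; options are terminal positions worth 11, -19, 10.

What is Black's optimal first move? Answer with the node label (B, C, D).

B

B (White): max(4, 8, 10) = 10
C (White): max(-15, 6, 13) = 13
D (White): max(11, -19, 10) = 11
Root (Black): min(10, 13, 11) = 10
Black picks the child with the lowest value: B (value 10).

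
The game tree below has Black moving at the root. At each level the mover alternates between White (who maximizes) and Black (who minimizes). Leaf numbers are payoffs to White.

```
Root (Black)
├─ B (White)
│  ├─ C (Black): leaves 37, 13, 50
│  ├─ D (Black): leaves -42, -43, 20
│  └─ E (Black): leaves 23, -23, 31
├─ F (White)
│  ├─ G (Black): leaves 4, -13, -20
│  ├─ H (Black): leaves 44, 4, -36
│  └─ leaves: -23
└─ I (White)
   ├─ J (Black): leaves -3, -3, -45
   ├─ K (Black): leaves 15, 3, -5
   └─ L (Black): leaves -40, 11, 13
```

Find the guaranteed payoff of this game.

C (Black): min(37, 13, 50) = 13
D (Black): min(-42, -43, 20) = -43
E (Black): min(23, -23, 31) = -23
B (White): max(13, -43, -23) = 13
G (Black): min(4, -13, -20) = -20
H (Black): min(44, 4, -36) = -36
F (White): max(-20, -36, -23) = -20
J (Black): min(-3, -3, -45) = -45
K (Black): min(15, 3, -5) = -5
L (Black): min(-40, 11, 13) = -40
I (White): max(-45, -5, -40) = -5
Root (Black): min(13, -20, -5) = -20

-20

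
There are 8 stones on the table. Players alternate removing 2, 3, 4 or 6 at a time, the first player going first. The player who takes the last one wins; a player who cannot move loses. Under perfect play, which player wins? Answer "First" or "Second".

Second

Mark each pile size as W (mover wins) or L (mover loses):
i:   0  1  2  3  4  5  6  7  8
     L  L  W  W  W  W  W  W  L
Position 8 is L, so the second player wins.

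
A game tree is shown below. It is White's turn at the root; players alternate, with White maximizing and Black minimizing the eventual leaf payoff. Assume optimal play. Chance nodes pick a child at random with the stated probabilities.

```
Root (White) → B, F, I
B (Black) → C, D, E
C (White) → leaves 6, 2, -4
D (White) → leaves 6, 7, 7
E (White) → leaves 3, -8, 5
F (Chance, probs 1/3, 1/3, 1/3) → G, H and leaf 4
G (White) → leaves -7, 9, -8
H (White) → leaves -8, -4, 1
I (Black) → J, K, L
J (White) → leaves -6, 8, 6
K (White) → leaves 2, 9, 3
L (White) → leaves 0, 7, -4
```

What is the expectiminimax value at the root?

C (White): max(6, 2, -4) = 6
D (White): max(6, 7, 7) = 7
E (White): max(3, -8, 5) = 5
B (Black): min(6, 7, 5) = 5
G (White): max(-7, 9, -8) = 9
H (White): max(-8, -4, 1) = 1
F (Chance): 1/3·9 + 1/3·1 + 1/3·4 = 4.67
J (White): max(-6, 8, 6) = 8
K (White): max(2, 9, 3) = 9
L (White): max(0, 7, -4) = 7
I (Black): min(8, 9, 7) = 7
Root (White): max(5, 4.67, 7) = 7

7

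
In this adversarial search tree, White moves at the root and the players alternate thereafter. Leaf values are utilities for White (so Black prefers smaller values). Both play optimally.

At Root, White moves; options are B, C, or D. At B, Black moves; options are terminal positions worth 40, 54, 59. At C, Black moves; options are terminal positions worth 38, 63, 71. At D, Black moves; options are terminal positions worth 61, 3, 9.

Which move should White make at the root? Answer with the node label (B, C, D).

B (Black): min(40, 54, 59) = 40
C (Black): min(38, 63, 71) = 38
D (Black): min(61, 3, 9) = 3
Root (White): max(40, 38, 3) = 40
White picks the child with the highest value: B (value 40).

B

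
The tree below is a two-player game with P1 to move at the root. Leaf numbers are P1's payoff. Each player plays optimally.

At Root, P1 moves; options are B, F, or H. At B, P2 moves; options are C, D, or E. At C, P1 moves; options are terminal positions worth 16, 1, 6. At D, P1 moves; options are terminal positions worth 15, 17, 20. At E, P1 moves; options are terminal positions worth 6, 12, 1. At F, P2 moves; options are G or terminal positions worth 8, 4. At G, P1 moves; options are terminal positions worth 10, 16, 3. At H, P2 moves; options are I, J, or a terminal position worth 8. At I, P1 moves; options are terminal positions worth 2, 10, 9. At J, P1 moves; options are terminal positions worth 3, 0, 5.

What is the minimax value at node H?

I: max(2, 10, 9) = 10
J: max(3, 0, 5) = 5
H: min(10, 5, 8) = 5

5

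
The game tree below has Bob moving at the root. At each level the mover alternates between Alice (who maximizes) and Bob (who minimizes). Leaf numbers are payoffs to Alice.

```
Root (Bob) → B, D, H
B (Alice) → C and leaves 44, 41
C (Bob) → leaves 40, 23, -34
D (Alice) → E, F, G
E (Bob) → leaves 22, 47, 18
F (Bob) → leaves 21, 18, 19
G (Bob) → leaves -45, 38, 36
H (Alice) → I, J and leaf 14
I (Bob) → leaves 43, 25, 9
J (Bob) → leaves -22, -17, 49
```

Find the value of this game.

14

C (Bob): min(40, 23, -34) = -34
B (Alice): max(-34, 44, 41) = 44
E (Bob): min(22, 47, 18) = 18
F (Bob): min(21, 18, 19) = 18
G (Bob): min(-45, 38, 36) = -45
D (Alice): max(18, 18, -45) = 18
I (Bob): min(43, 25, 9) = 9
J (Bob): min(-22, -17, 49) = -22
H (Alice): max(9, -22, 14) = 14
Root (Bob): min(44, 18, 14) = 14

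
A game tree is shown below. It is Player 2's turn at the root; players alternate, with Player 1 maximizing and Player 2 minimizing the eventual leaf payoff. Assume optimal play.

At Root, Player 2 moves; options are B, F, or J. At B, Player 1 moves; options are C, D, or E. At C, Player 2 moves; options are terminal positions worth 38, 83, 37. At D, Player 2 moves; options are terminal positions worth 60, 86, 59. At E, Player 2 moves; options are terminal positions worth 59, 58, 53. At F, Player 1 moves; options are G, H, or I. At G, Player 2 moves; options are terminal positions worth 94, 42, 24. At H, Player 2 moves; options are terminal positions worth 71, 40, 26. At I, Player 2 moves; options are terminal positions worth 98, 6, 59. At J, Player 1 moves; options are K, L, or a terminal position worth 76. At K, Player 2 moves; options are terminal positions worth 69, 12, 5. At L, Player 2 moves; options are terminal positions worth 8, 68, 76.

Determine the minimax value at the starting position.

26

C (Player 2): min(38, 83, 37) = 37
D (Player 2): min(60, 86, 59) = 59
E (Player 2): min(59, 58, 53) = 53
B (Player 1): max(37, 59, 53) = 59
G (Player 2): min(94, 42, 24) = 24
H (Player 2): min(71, 40, 26) = 26
I (Player 2): min(98, 6, 59) = 6
F (Player 1): max(24, 26, 6) = 26
K (Player 2): min(69, 12, 5) = 5
L (Player 2): min(8, 68, 76) = 8
J (Player 1): max(5, 8, 76) = 76
Root (Player 2): min(59, 26, 76) = 26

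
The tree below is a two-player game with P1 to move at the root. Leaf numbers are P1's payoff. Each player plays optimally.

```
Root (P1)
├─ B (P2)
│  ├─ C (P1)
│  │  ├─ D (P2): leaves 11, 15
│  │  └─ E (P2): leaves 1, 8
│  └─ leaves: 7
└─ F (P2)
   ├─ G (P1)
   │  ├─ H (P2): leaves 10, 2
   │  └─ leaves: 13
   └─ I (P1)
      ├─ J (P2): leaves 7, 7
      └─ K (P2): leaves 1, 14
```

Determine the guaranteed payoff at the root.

7

D (P2): min(11, 15) = 11
E (P2): min(1, 8) = 1
C (P1): max(11, 1) = 11
B (P2): min(11, 7) = 7
H (P2): min(10, 2) = 2
G (P1): max(2, 13) = 13
J (P2): min(7, 7) = 7
K (P2): min(1, 14) = 1
I (P1): max(7, 1) = 7
F (P2): min(13, 7) = 7
Root (P1): max(7, 7) = 7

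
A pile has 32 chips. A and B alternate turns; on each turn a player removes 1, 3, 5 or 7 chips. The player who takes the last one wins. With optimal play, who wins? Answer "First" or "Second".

Mark each pile size as W (mover wins) or L (mover loses):
i:   0  1  2  3  4  5  6  7  8  9 10 11 12 13 14 15 16 17 18 19 20 21 22 23 24 25 26 27 28 29 30 31 32
     L  W  L  W  L  W  L  W  L  W  L  W  L  W  L  W  L  W  L  W  L  W  L  W  L  W  L  W  L  W  L  W  L
Position 32 is L, so the second player wins.

Second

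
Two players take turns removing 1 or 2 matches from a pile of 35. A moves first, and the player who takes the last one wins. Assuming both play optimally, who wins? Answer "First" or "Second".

i:   0  1  2  3  4  5  6  7  8  9 10 11 12 13 14 15 16 17 18 19 20 21 22 23 24 25 26 27 28 29 30 31 32 33 34 35
     L  W  W  L  W  W  L  W  W  L  W  W  L  W  W  L  W  W  L  W  W  L  W  W  L  W  W  L  W  W  L  W  W  L  W  W
Position 35 is W, so the first player wins.

First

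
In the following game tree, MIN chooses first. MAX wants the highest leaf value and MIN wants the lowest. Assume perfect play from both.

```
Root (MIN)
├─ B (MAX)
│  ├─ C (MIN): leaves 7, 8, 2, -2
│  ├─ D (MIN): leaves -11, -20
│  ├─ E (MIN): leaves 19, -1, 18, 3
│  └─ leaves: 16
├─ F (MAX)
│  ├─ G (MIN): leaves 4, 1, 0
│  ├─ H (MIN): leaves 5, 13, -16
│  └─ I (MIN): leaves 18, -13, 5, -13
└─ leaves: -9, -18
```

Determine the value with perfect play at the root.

-18

C (MIN): min(7, 8, 2, -2) = -2
D (MIN): min(-11, -20) = -20
E (MIN): min(19, -1, 18, 3) = -1
B (MAX): max(-2, -20, -1, 16) = 16
G (MIN): min(4, 1, 0) = 0
H (MIN): min(5, 13, -16) = -16
I (MIN): min(18, -13, 5, -13) = -13
F (MAX): max(0, -16, -13) = 0
Root (MIN): min(16, 0, -9, -18) = -18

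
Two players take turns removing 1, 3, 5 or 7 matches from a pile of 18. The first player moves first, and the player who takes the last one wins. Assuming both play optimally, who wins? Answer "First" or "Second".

Second

Compute winning (W) and losing (L) positions by backward induction:
i:   0  1  2  3  4  5  6  7  8  9 10 11 12 13 14 15 16 17 18
     L  W  L  W  L  W  L  W  L  W  L  W  L  W  L  W  L  W  L
Position 18 is L, so the second player wins.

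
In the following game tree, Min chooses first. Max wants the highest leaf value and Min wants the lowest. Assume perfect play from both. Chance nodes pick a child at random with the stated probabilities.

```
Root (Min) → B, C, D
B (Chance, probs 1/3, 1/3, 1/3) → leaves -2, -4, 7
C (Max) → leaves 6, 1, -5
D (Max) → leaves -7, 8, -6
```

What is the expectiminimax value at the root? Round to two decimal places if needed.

B (Chance): 1/3·-2 + 1/3·-4 + 1/3·7 = 0.33
C (Max): max(6, 1, -5) = 6
D (Max): max(-7, 8, -6) = 8
Root (Min): min(0.33, 6, 8) = 0.33

0.33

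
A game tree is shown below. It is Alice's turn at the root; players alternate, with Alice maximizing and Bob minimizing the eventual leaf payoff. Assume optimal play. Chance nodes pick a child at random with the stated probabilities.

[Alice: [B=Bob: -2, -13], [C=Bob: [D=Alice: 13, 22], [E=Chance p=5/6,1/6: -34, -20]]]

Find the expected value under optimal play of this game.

-13

B (Bob): min(-2, -13) = -13
D (Alice): max(13, 22) = 22
E (Chance): 5/6·-34 + 1/6·-20 = -31.67
C (Bob): min(22, -31.67) = -31.67
Root (Alice): max(-13, -31.67) = -13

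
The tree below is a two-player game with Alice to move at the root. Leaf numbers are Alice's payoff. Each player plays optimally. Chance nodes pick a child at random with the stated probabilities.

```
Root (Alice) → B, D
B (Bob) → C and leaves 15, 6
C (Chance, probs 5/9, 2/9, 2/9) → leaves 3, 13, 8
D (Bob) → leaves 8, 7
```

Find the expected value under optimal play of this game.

C (Chance): 5/9·3 + 2/9·13 + 2/9·8 = 6.33
B (Bob): min(6.33, 15, 6) = 6
D (Bob): min(8, 7) = 7
Root (Alice): max(6, 7) = 7

7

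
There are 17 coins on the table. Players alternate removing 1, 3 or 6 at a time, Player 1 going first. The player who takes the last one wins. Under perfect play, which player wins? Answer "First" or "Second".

i:   0  1  2  3  4  5  6  7  8  9 10 11 12 13 14 15 16 17
     L  W  L  W  L  W  W  W  W  L  W  L  W  L  W  W  W  W
Position 17 is W, so the first player wins.

First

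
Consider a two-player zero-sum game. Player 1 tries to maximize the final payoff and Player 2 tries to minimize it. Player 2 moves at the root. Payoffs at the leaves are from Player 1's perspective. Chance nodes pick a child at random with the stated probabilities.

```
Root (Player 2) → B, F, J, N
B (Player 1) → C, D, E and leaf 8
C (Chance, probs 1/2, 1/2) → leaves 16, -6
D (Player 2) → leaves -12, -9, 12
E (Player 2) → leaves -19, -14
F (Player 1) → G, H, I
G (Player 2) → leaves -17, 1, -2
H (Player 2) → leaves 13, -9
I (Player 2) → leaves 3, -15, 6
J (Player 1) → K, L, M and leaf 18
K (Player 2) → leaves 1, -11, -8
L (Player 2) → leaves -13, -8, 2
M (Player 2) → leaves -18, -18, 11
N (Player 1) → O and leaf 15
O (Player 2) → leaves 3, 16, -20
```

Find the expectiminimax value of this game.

-9

C (Chance): 1/2·16 + 1/2·-6 = 5
D (Player 2): min(-12, -9, 12) = -12
E (Player 2): min(-19, -14) = -19
B (Player 1): max(5, -12, -19, 8) = 8
G (Player 2): min(-17, 1, -2) = -17
H (Player 2): min(13, -9) = -9
I (Player 2): min(3, -15, 6) = -15
F (Player 1): max(-17, -9, -15) = -9
K (Player 2): min(1, -11, -8) = -11
L (Player 2): min(-13, -8, 2) = -13
M (Player 2): min(-18, -18, 11) = -18
J (Player 1): max(-11, -13, -18, 18) = 18
O (Player 2): min(3, 16, -20) = -20
N (Player 1): max(-20, 15) = 15
Root (Player 2): min(8, -9, 18, 15) = -9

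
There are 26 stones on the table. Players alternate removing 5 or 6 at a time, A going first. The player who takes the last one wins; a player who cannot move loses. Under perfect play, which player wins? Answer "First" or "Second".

Second

i:   0  1  2  3  4  5  6  7  8  9 10 11 12 13 14 15 16 17 18 19 20 21 22 23 24 25 26
     L  L  L  L  L  W  W  W  W  W  W  L  L  L  L  L  W  W  W  W  W  W  L  L  L  L  L
Position 26 is L, so the second player wins.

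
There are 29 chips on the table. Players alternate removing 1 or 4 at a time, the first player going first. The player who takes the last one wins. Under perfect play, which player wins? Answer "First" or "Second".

First

Compute winning (W) and losing (L) positions by backward induction:
i:   0  1  2  3  4  5  6  7  8  9 10 11 12 13 14 15 16 17 18 19 20 21 22 23 24 25 26 27 28 29
     L  W  L  W  W  L  W  L  W  W  L  W  L  W  W  L  W  L  W  W  L  W  L  W  W  L  W  L  W  W
Position 29 is W, so the first player wins.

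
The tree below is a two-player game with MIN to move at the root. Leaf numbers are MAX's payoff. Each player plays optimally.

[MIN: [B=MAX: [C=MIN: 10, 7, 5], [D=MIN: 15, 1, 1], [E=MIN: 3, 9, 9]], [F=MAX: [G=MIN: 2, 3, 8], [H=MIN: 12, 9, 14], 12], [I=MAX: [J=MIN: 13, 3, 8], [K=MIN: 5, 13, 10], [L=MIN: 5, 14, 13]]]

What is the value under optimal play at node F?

12

G: min(2, 3, 8) = 2
H: min(12, 9, 14) = 9
F: max(2, 9, 12) = 12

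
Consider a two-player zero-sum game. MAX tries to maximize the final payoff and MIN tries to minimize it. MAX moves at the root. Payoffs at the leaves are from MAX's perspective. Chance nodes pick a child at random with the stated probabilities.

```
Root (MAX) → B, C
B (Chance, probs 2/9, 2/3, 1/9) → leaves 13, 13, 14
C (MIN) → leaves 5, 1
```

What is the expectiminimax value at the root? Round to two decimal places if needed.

13.11

B (Chance): 2/9·13 + 2/3·13 + 1/9·14 = 13.11
C (MIN): min(5, 1) = 1
Root (MAX): max(13.11, 1) = 13.11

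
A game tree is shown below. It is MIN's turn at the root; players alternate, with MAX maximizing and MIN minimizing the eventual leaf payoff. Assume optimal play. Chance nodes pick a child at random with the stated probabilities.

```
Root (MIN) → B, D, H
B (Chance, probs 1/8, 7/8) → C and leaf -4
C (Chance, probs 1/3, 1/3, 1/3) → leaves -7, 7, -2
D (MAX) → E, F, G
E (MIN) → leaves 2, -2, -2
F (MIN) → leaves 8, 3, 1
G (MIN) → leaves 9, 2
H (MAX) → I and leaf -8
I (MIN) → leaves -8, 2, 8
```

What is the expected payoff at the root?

C (Chance): 1/3·-7 + 1/3·7 + 1/3·-2 = -0.67
B (Chance): 1/8·-0.67 + 7/8·-4 = -3.58
E (MIN): min(2, -2, -2) = -2
F (MIN): min(8, 3, 1) = 1
G (MIN): min(9, 2) = 2
D (MAX): max(-2, 1, 2) = 2
I (MIN): min(-8, 2, 8) = -8
H (MAX): max(-8, -8) = -8
Root (MIN): min(-3.58, 2, -8) = -8

-8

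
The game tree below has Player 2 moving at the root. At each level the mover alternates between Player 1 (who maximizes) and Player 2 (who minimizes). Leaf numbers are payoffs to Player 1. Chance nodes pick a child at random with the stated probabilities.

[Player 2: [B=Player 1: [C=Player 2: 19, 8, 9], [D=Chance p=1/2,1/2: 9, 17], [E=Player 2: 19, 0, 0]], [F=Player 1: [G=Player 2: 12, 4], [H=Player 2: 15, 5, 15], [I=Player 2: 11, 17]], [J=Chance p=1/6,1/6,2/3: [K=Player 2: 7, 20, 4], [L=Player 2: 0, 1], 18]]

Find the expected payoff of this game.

C (Player 2): min(19, 8, 9) = 8
D (Chance): 1/2·9 + 1/2·17 = 13
E (Player 2): min(19, 0, 0) = 0
B (Player 1): max(8, 13, 0) = 13
G (Player 2): min(12, 4) = 4
H (Player 2): min(15, 5, 15) = 5
I (Player 2): min(11, 17) = 11
F (Player 1): max(4, 5, 11) = 11
K (Player 2): min(7, 20, 4) = 4
L (Player 2): min(0, 1) = 0
J (Chance): 1/6·4 + 1/6·0 + 2/3·18 = 12.67
Root (Player 2): min(13, 11, 12.67) = 11

11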